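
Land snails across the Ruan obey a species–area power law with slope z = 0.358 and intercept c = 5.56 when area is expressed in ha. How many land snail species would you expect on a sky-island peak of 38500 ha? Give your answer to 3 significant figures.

S = 5.56 × 38500^0.358
ln S = ln 5.56 + 0.358 × ln 38500 = 1.7156 + 0.358 × 10.5584 = 5.4955
S = e^5.4955 ≈ 243.6

244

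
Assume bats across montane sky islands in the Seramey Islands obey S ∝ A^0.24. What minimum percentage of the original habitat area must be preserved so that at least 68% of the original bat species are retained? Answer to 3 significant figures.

Need (A_new/A_old)^0.24 = 0.68, so A_new/A_old = 0.68^(1/0.24) = 0.68^4.167
ln(A_new/A_old) = ln 0.68 / 0.24 = -0.3857 / 0.24 = -1.6069
A_new/A_old = e^-1.6069 ≈ 0.2005

20.1%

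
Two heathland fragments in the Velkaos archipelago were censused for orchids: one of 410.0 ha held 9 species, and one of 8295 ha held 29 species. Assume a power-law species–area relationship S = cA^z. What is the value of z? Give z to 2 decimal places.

Taking logs: ln S = ln c + z ln A, so z = (ln S₂ − ln S₁)/(ln A₂ − ln A₁).
z = ln(29/9) / ln(8295/410) = ln(3.222) / ln(20.23) = 1.1701 / 3.0073 = 0.3891

0.39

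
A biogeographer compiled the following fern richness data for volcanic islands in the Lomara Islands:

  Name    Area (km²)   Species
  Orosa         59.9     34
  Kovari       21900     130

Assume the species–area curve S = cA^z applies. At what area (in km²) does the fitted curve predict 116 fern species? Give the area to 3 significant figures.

13300 km²

z = ln(130/34) / ln(21900/59.9) = 1.3412 / 5.9016 = 0.2273
c = 34 / 59.9^0.2273 = 34 / 2.535 = 13.41
A = (116/13.41)^(1/0.2273) ⇒ ln A = ln(8.648)/0.2273 = 9.4929
A = e^9.4929 ≈ 13265 km²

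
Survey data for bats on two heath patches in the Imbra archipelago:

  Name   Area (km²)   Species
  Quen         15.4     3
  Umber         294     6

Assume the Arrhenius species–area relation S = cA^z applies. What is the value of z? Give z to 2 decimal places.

Taking logs: ln S = ln c + z ln A, so z = (ln S₂ − ln S₁)/(ln A₂ − ln A₁).
z = ln(6/3) / ln(294/15.4) = ln(2) / ln(19.09) = 0.6931 / 2.9492 = 0.2350

0.24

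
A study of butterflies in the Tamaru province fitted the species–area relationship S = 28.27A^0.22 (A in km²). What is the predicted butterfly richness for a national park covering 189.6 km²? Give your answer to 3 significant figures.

89.6

S = 28.27 × 189.6^0.22 = 28.27 × 3.17 ≈ 89.63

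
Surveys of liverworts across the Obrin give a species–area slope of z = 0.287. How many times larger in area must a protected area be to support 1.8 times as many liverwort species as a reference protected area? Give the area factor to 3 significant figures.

(A₂/A₁)^0.287 = 1.8, so A₂/A₁ = 1.8^(1/0.287) = 1.8^3.484
ln(A₂/A₁) = ln 1.8 / 0.287 = 0.5878 / 0.287 = 2.0480
A₂/A₁ = e^2.0480 ≈ 7.753

7.75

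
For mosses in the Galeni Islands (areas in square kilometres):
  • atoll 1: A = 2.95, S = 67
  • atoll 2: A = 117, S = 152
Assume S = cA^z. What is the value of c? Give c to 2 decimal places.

z = ln(S₂/S₁) / ln(A₂/A₁) = ln(152/67) / ln(117/2.95) = 0.8192 / 3.6804 = 0.2226
c = S₁ / A₁^z = 67 / 2.95^0.2226 = 67 / 1.272 = 52.66

52.66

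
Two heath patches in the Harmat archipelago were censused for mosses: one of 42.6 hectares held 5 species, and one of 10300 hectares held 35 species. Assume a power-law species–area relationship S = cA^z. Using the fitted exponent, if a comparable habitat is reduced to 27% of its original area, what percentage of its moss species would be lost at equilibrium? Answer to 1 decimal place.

z = ln(35/5) / ln(10300/42.6) = 1.9459 / 5.4880 = 0.3546
S_new/S_old = (A_new/A_old)^z = 0.27^0.3546 = exp(0.3546 × -1.3093) = 0.6286
Fraction lost = 1 − 0.6286 = 0.3714

37.1%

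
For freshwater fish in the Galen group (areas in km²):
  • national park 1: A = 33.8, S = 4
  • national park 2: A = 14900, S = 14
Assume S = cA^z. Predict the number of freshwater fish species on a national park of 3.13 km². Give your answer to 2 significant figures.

z = ln(14/4) / ln(14900/33.8) = 1.2528 / 6.0887 = 0.2058
c = 4 / 33.8^0.2058 = 4 / 2.063 = 1.939
S₃ = 1.939 × 3.13^0.2058 = 1.939 × 1.265 ≈ 2.452

2.5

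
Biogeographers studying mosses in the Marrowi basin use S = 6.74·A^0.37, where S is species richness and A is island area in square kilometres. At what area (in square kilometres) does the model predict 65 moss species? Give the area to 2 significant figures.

65 = 6.74 × A^0.37  ⇒  A^0.37 = 65/6.74 = 9.644
ln A = ln(9.644) / 0.37 = 2.2663 / 0.37 = 6.1252
A = e^6.1252 ≈ 457.2 square kilometres

460 square kilometres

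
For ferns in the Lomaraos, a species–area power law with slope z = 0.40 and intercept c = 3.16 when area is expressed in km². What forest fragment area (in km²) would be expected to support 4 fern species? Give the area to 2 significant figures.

4 = 3.16 × A^0.4  ⇒  A^0.4 = 4/3.16 = 1.266
ln A = ln(1.266) / 0.4 = 0.2357 / 0.4 = 0.5893
A = e^0.5893 ≈ 1.803 km²

1.8 km²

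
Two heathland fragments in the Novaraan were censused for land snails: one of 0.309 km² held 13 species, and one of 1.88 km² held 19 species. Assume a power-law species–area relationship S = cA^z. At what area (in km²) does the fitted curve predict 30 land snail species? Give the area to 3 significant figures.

z = ln(19/13) / ln(1.88/0.309) = 0.3795 / 1.8057 = 0.2102
c = 13 / 0.309^0.2102 = 13 / 0.7813 = 16.64
A = (30/16.64)^(1/0.2102) ⇒ ln A = ln(1.803)/0.2102 = 2.8046
A = e^2.8046 ≈ 16.52 km²

16.5 km²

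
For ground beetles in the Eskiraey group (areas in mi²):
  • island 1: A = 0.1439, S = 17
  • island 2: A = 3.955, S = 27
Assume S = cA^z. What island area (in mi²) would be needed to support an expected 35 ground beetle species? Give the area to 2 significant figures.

25 mi²

z = ln(27/17) / ln(3.955/0.1439) = 0.4626 / 3.3136 = 0.1396
c = 17 / 0.1439^0.1396 = 17 / 0.7629 = 22.28
A = (35/22.28)^(1/0.1396) ⇒ ln A = ln(1.571)/0.1396 = 3.2338
A = e^3.2338 ≈ 25.38 mi²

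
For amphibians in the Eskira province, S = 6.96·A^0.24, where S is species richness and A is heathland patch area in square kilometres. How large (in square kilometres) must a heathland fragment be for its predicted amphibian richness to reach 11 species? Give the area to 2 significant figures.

11 = 6.96 × A^0.24  ⇒  A^0.24 = 11/6.96 = 1.58
ln A = ln(1.58) / 0.24 = 0.4577 / 0.24 = 1.9071
A = e^1.9071 ≈ 6.734 square kilometres

6.7 square kilometres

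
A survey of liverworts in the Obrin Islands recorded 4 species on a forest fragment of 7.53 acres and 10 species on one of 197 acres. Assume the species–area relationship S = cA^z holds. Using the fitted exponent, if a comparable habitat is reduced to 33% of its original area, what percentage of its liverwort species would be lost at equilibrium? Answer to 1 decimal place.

26.7%

z = ln(10/4) / ln(197/7.53) = 0.9163 / 3.2643 = 0.2807
S_new/S_old = (A_new/A_old)^z = 0.33^0.2807 = exp(0.2807 × -1.1087) = 0.7326
Fraction lost = 1 − 0.7326 = 0.2674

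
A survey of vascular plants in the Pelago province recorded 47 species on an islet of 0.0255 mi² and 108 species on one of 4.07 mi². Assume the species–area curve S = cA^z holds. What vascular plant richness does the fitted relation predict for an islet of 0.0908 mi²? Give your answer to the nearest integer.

z = ln(108/47) / ln(4.07/0.0255) = 0.8320 / 5.0727 = 0.1640
c = 47 / 0.0255^0.1640 = 47 / 0.5478 = 85.79
S₃ = 85.79 × 0.0908^0.1640 = 85.79 × 0.6747 ≈ 57.88

58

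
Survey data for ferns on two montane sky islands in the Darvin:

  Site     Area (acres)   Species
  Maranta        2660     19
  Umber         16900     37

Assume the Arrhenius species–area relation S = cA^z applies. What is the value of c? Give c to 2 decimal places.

z = ln(S₂/S₁) / ln(A₂/A₁) = ln(37/19) / ln(16900/2660) = 0.6665 / 1.8490 = 0.3605
c = S₁ / A₁^z = 19 / 2660^0.3605 = 19 / 17.16 = 1.107

1.11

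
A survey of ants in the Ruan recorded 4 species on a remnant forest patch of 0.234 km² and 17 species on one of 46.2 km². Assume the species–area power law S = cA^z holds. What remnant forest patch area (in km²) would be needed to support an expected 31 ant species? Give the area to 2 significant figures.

z = ln(17/4) / ln(46.2/0.234) = 1.4469 / 5.2854 = 0.2738
c = 4 / 0.234^0.2738 = 4 / 0.6719 = 5.953
A = (31/5.953)^(1/0.2738) ⇒ ln A = ln(5.207)/0.2738 = 6.0275
A = e^6.0275 ≈ 414.7 km²

410 km²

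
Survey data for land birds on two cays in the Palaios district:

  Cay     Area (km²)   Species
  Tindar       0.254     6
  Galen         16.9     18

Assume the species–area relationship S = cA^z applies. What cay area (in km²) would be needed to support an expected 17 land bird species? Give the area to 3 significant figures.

13.6 km²

z = ln(18/6) / ln(16.9/0.254) = 1.0986 / 4.1977 = 0.2617
c = 6 / 0.254^0.2617 = 6 / 0.6986 = 8.588
A = (17/8.588)^(1/0.2617) ⇒ ln A = ln(1.979)/0.2617 = 2.6089
A = e^2.6089 ≈ 13.58 km²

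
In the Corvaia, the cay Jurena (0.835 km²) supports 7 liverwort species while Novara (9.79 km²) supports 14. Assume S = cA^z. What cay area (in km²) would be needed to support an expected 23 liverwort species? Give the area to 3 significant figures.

z = ln(14/7) / ln(9.79/0.835) = 0.6931 / 2.4617 = 0.2816
c = 7 / 0.835^0.2816 = 7 / 0.9505 = 7.365
A = (23/7.365)^(1/0.2816) ⇒ ln A = ln(3.123)/0.2816 = 4.0444
A = e^4.0444 ≈ 57.08 km²

57.1 km²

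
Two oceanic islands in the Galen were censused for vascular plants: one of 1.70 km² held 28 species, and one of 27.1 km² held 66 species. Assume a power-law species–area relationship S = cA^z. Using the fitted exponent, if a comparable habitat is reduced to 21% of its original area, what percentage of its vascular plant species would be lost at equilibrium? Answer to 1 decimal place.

38.3%

z = ln(66/28) / ln(27.1/1.7) = 0.8575 / 2.7689 = 0.3097
S_new/S_old = (A_new/A_old)^z = 0.21^0.3097 = exp(0.3097 × -1.5606) = 0.6168
Fraction lost = 1 − 0.6168 = 0.3832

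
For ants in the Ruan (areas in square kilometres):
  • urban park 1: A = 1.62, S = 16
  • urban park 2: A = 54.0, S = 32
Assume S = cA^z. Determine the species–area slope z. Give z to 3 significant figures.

0.198

Taking logs: ln S = ln c + z ln A, so z = (ln S₂ − ln S₁)/(ln A₂ − ln A₁).
z = ln(32/16) / ln(54/1.62) = ln(2) / ln(33.33) = 0.6931 / 3.5066 = 0.1977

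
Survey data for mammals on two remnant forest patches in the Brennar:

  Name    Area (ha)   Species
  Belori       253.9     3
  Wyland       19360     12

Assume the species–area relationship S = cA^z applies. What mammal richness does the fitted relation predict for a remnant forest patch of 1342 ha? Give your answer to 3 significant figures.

z = ln(12/3) / ln(19360/253.9) = 1.3863 / 4.3340 = 0.3199
c = 3 / 253.9^0.3199 = 3 / 5.877 = 0.5105
S₃ = 0.5105 × 1342^0.3199 = 0.5105 × 10.01 ≈ 5.11

5.11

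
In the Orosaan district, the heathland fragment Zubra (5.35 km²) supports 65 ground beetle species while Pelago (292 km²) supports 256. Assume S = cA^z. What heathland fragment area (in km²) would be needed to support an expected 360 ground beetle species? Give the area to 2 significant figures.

790 km²

z = ln(256/65) / ln(292/5.35) = 1.3708 / 3.9997 = 0.3427
c = 65 / 5.35^0.3427 = 65 / 1.777 = 36.58
A = (360/36.58)^(1/0.3427) ⇒ ln A = ln(9.84)/0.3427 = 6.6715
A = e^6.6715 ≈ 789.6 km²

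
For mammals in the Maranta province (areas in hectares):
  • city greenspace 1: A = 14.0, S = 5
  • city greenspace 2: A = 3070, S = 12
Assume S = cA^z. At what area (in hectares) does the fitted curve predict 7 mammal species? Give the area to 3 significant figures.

z = ln(12/5) / ln(3070/14) = 0.8755 / 5.3904 = 0.1624
c = 5 / 14^0.1624 = 5 / 1.535 = 3.257
A = (7/3.257)^(1/0.1624) ⇒ ln A = ln(2.149)/0.1624 = 4.7108
A = e^4.7108 ≈ 111.1 hectares

111 hectares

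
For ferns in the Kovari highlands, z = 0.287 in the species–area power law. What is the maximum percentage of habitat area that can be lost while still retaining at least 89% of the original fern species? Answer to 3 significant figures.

Need (A_new/A_old)^0.287 = 0.89, so A_new/A_old = 0.89^(1/0.287) = 0.89^3.484
ln(A_new/A_old) = ln 0.89 / 0.287 = -0.1165 / 0.287 = -0.4060
A_new/A_old = e^-0.4060 ≈ 0.6663
Fraction that can be lost = 1 − 0.6663 = 0.3337

33.4%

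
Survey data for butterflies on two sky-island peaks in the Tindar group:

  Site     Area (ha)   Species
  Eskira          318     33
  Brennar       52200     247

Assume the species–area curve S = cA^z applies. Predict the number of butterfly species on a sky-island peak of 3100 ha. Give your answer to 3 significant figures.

81.1

z = ln(247/33) / ln(52200/318) = 2.0129 / 5.1008 = 0.3946
c = 33 / 318^0.3946 = 33 / 9.717 = 3.396
S₃ = 3.396 × 3100^0.3946 = 3.396 × 23.87 ≈ 81.05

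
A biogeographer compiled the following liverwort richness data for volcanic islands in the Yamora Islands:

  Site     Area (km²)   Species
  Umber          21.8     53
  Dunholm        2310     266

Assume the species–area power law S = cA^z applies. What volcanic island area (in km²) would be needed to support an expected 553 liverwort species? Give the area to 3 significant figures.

z = ln(266/53) / ln(2310/21.8) = 1.6132 / 4.6631 = 0.3460
c = 53 / 21.8^0.3460 = 53 / 2.904 = 18.25
A = (553/18.25)^(1/0.3460) ⇒ ln A = ln(30.3)/0.3460 = 9.8605
A = e^9.8605 ≈ 19159 km²

19200 km²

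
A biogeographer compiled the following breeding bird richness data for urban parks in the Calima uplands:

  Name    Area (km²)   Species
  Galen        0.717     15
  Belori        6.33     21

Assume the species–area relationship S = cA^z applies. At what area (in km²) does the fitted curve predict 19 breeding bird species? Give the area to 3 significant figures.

z = ln(21/15) / ln(6.33/0.717) = 0.3365 / 2.1780 = 0.1545
c = 15 / 0.717^0.1545 = 15 / 0.9499 = 15.79
A = (19/15.79)^(1/0.1545) ⇒ ln A = ln(1.203)/0.1545 = 1.1975
A = e^1.1975 ≈ 3.312 km²

3.31 km²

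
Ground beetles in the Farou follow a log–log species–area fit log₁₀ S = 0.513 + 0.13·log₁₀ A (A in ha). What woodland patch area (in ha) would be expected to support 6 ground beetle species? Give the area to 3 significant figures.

110 ha

6 = 3.258 × A^0.13  ⇒  A^0.13 = 6/3.258 = 1.841
ln A = ln(1.841) / 0.13 = 0.6105 / 0.13 = 4.6964
A = e^4.6964 ≈ 109.6 ha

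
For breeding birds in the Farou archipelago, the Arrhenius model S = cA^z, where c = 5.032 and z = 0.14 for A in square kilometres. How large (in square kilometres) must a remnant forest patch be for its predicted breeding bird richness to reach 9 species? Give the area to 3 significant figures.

9 = 5.032 × A^0.14  ⇒  A^0.14 = 9/5.032 = 1.789
ln A = ln(1.789) / 0.14 = 0.5814 / 0.14 = 4.1529
A = e^4.1529 ≈ 63.62 square kilometres

63.6 square kilometres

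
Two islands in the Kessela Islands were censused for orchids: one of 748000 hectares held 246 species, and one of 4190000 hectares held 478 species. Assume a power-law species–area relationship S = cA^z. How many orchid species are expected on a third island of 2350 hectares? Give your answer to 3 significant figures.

26.7

z = ln(478/246) / ln(4190000/748000) = 0.6643 / 1.7231 = 0.3855
c = 246 / 748000^0.3855 = 246 / 183.9 = 1.338
S₃ = 1.338 × 2350^0.3855 = 1.338 × 19.94 ≈ 26.67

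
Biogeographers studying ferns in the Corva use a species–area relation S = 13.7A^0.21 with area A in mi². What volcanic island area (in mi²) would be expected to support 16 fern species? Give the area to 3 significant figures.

16 = 13.7 × A^0.21  ⇒  A^0.21 = 16/13.7 = 1.168
ln A = ln(1.168) / 0.21 = 0.1552 / 0.21 = 0.7390
A = e^0.7390 ≈ 2.094 mi²

2.09 mi²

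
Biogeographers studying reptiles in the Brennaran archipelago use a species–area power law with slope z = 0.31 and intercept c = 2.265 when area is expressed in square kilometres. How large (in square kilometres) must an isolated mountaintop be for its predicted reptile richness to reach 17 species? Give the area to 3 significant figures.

17 = 2.265 × A^0.31  ⇒  A^0.31 = 17/2.265 = 7.506
ln A = ln(7.506) / 0.31 = 2.0156 / 0.31 = 6.5021
A = e^6.5021 ≈ 666.5 square kilometres

667 square kilometres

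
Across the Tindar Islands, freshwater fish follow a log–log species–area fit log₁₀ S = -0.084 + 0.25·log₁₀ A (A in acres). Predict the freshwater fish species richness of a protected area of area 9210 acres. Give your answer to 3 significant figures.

8.07

S = 0.8241 × 9210^0.25
ln S = ln 0.8241 + 0.25 × ln 9210 = -0.1934 + 0.25 × 9.1280 = 2.0886
S = e^2.0886 ≈ 8.074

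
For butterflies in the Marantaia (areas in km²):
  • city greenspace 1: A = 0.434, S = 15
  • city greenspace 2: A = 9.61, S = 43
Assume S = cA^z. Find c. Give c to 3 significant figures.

z = ln(S₂/S₁) / ln(A₂/A₁) = ln(43/15) / ln(9.61/0.434) = 1.0531 / 3.0975 = 0.3400
c = S₁ / A₁^z = 15 / 0.434^0.3400 = 15 / 0.7529 = 19.92

19.9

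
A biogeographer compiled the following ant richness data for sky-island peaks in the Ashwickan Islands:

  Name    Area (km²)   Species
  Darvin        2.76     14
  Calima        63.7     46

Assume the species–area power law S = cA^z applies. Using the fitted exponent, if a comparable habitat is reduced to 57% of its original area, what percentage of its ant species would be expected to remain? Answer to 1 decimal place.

80.8%

z = ln(46/14) / ln(63.7/2.76) = 1.1896 / 3.1390 = 0.3790
S_new/S_old = (A_new/A_old)^z = 0.57^0.3790 = exp(0.3790 × -0.5621) = 0.8081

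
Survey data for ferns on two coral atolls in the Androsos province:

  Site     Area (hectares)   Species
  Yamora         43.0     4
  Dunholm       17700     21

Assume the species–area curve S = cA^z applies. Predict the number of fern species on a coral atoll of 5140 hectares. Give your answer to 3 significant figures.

z = ln(21/4) / ln(17700/43) = 1.6582 / 6.0201 = 0.2754
c = 4 / 43^0.2754 = 4 / 2.818 = 1.419
S₃ = 1.419 × 5140^0.2754 = 1.419 × 10.52 ≈ 14.94

14.9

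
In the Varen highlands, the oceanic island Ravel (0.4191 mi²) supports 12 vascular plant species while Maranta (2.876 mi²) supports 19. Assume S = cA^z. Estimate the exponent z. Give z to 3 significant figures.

0.239

Taking logs: ln S = ln c + z ln A, so z = (ln S₂ − ln S₁)/(ln A₂ − ln A₁).
z = ln(19/12) / ln(2.876/0.4191) = ln(1.583) / ln(6.862) = 0.4595 / 1.9260 = 0.2386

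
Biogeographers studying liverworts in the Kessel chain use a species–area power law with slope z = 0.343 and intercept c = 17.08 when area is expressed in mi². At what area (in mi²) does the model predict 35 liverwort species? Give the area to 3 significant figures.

35 = 17.08 × A^0.343  ⇒  A^0.343 = 35/17.08 = 2.049
ln A = ln(2.049) / 0.343 = 0.7174 / 0.343 = 2.0917
A = e^2.0917 ≈ 8.098 mi²

8.10 mi²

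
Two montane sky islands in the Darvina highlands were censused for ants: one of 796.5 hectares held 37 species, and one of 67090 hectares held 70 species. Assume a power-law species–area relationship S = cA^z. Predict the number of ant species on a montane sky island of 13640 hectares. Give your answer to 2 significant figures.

z = ln(70/37) / ln(67090/796.5) = 0.6376 / 4.4336 = 0.1438
c = 37 / 796.5^0.1438 = 37 / 2.613 = 14.16
S₃ = 14.16 × 13640^0.1438 = 14.16 × 3.932 ≈ 55.67

56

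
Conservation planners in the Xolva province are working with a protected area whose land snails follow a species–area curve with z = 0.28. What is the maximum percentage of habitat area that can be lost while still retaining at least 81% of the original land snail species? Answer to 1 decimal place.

52.9%

Need (A_new/A_old)^0.28 = 0.81, so A_new/A_old = 0.81^(1/0.28) = 0.81^3.571
ln(A_new/A_old) = ln 0.81 / 0.28 = -0.2107 / 0.28 = -0.7526
A_new/A_old = e^-0.7526 ≈ 0.4712
Fraction that can be lost = 1 − 0.4712 = 0.5288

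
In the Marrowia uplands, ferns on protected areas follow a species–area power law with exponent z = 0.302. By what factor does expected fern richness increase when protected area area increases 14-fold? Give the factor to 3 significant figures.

S₂/S₁ = (A₂/A₁)^z = 14^0.302
ln(S₂/S₁) = 0.302 × ln 14 = 0.302 × 2.6391 = 0.7970
S₂/S₁ = e^0.7970 ≈ 2.219

2.22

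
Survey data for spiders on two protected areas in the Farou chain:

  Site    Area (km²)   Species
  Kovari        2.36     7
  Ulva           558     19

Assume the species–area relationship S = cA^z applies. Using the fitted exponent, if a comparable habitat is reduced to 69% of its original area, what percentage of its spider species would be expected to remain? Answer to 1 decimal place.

93.4%

z = ln(19/7) / ln(558/2.36) = 0.9985 / 5.4657 = 0.1827
S_new/S_old = (A_new/A_old)^z = 0.69^0.1827 = exp(0.1827 × -0.3711) = 0.9345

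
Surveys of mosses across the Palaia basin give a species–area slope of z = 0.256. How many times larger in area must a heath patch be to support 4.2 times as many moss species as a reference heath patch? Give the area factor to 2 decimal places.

272.00

(A₂/A₁)^0.256 = 4.2, so A₂/A₁ = 4.2^(1/0.256) = 4.2^3.906
ln(A₂/A₁) = ln 4.2 / 0.256 = 1.4351 / 0.256 = 5.6058
A₂/A₁ = e^5.6058 ≈ 272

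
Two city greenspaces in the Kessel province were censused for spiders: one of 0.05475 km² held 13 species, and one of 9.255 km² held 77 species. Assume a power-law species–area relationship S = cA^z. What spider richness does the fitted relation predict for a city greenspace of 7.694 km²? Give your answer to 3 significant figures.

72.2

z = ln(77/13) / ln(9.255/0.05475) = 1.7789 / 5.1301 = 0.3467
c = 13 / 0.05475^0.3467 = 13 / 0.3652 = 35.6
S₃ = 35.6 × 7.694^0.3467 = 35.6 × 2.029 ≈ 72.22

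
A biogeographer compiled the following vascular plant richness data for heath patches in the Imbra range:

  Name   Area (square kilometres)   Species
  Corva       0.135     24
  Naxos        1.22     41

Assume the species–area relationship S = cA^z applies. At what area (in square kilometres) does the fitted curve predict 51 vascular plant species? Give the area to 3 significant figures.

z = ln(41/24) / ln(1.22/0.135) = 0.5355 / 2.2013 = 0.2433
c = 24 / 0.135^0.2433 = 24 / 0.6144 = 39.06
A = (51/39.06)^(1/0.2433) ⇒ ln A = ln(1.306)/0.2433 = 1.0960
A = e^1.0960 ≈ 2.992 square kilometres

2.99 square kilometres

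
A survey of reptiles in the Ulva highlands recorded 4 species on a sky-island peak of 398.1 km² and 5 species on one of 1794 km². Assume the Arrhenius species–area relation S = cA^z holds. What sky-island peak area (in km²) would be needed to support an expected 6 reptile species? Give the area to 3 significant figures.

z = ln(5/4) / ln(1794/398.1) = 0.2231 / 1.5055 = 0.1482
c = 4 / 398.1^0.1482 = 4 / 2.429 = 1.647
A = (6/1.647)^(1/0.1482) ⇒ ln A = ln(3.643)/0.1482 = 8.7223
A = e^8.7223 ≈ 6138 km²

6140 km²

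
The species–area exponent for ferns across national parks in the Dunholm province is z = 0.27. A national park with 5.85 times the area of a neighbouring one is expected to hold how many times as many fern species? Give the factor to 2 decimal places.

S₂/S₁ = (A₂/A₁)^z = 5.85^0.27
ln(S₂/S₁) = 0.27 × ln 5.85 = 0.27 × 1.7664 = 0.4769
S₂/S₁ = e^0.4769 ≈ 1.611

1.61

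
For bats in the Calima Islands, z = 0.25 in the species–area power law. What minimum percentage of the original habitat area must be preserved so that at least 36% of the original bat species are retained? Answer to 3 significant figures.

1.68%

Need (A_new/A_old)^0.25 = 0.36, so A_new/A_old = 0.36^(1/0.25) = 0.36^4
ln(A_new/A_old) = ln 0.36 / 0.25 = -1.0217 / 0.25 = -4.0866
A_new/A_old = e^-4.0866 ≈ 0.0168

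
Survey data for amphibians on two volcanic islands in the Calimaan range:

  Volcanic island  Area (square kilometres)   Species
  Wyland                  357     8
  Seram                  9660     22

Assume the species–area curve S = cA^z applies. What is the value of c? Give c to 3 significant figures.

z = ln(S₂/S₁) / ln(A₂/A₁) = ln(22/8) / ln(9660/357) = 1.0116 / 3.2980 = 0.3067
c = S₁ / A₁^z = 8 / 357^0.3067 = 8 / 6.067 = 1.319

1.32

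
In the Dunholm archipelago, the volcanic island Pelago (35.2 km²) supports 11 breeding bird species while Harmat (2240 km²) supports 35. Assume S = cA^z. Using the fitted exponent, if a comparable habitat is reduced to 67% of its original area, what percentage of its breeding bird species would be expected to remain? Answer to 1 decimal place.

89.4%

z = ln(35/11) / ln(2240/35.2) = 1.1575 / 4.1532 = 0.2787
S_new/S_old = (A_new/A_old)^z = 0.67^0.2787 = exp(0.2787 × -0.4005) = 0.8944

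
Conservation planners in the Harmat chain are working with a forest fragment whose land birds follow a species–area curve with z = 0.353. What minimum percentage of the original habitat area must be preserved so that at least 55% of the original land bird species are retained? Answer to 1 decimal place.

Need (A_new/A_old)^0.353 = 0.55, so A_new/A_old = 0.55^(1/0.353) = 0.55^2.833
ln(A_new/A_old) = ln 0.55 / 0.353 = -0.5978 / 0.353 = -1.6936
A_new/A_old = e^-1.6936 ≈ 0.1839

18.4%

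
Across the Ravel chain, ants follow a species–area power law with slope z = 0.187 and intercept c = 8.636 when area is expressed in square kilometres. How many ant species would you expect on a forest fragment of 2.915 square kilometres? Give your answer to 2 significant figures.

11

S = 8.636 × 2.915^0.187 = 8.636 × 1.221 ≈ 10.55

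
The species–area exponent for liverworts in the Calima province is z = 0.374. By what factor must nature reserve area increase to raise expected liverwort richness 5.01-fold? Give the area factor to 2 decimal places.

74.34

(A₂/A₁)^0.374 = 5.01, so A₂/A₁ = 5.01^(1/0.374) = 5.01^2.674
ln(A₂/A₁) = ln 5.01 / 0.374 = 1.6114 / 0.374 = 4.3087
A₂/A₁ = e^4.3087 ≈ 74.34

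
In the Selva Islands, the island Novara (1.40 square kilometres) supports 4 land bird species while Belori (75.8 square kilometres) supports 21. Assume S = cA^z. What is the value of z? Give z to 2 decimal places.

Taking logs: ln S = ln c + z ln A, so z = (ln S₂ − ln S₁)/(ln A₂ − ln A₁).
z = ln(21/4) / ln(75.8/1.4) = ln(5.25) / ln(54.14) = 1.6582 / 3.9916 = 0.4154

0.42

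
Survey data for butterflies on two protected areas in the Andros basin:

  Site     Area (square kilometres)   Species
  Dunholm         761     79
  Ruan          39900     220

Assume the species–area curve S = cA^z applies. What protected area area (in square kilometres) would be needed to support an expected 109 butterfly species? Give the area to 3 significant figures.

z = ln(220/79) / ln(39900/761) = 1.0242 / 3.9595 = 0.2587
c = 79 / 761^0.2587 = 79 / 5.563 = 14.2
A = (109/14.2)^(1/0.2587) ⇒ ln A = ln(7.676)/0.2587 = 7.8791
A = e^7.8791 ≈ 2642 square kilometres

2640 square kilometres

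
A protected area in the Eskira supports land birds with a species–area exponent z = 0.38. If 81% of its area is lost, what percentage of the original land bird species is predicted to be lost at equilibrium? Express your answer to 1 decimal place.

S_new/S_old = (A_new/A_old)^z = 0.19^0.38
= exp(0.38 × ln 0.19) = exp(0.38 × -1.6607) = exp(-0.6311) ≈ 0.532
Fraction lost = 1 − 0.532 = 0.468

46.8%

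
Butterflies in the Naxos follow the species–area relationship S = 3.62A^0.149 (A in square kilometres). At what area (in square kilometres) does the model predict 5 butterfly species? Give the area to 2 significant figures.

5 = 3.62 × A^0.149  ⇒  A^0.149 = 5/3.62 = 1.381
ln A = ln(1.381) / 0.149 = 0.3230 / 0.149 = 2.1675
A = e^2.1675 ≈ 8.737 square kilometres

8.7 square kilometres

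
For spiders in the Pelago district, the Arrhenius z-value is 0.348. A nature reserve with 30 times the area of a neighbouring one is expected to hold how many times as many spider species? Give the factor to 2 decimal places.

3.27

S₂/S₁ = (A₂/A₁)^z = 30^0.348
ln(S₂/S₁) = 0.348 × ln 30 = 0.348 × 3.4012 = 1.1836
S₂/S₁ = e^1.1836 ≈ 3.266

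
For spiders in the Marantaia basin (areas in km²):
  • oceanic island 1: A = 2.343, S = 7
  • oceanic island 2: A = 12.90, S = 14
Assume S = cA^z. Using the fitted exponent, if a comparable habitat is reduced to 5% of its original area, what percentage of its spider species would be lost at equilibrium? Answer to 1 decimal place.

z = ln(14/7) / ln(12.9/2.343) = 0.6931 / 1.7058 = 0.4063
S_new/S_old = (A_new/A_old)^z = 0.05^0.4063 = exp(0.4063 × -2.9957) = 0.296
Fraction lost = 1 − 0.296 = 0.704

70.4%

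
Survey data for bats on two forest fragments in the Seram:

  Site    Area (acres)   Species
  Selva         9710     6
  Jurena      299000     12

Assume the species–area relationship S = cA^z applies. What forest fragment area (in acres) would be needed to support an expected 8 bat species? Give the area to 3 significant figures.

z = ln(12/6) / ln(299000/9710) = 0.6931 / 3.4273 = 0.2022
c = 6 / 9710^0.2022 = 6 / 6.403 = 0.937
A = (8/0.937)^(1/0.2022) ⇒ ln A = ln(8.537)/0.2022 = 10.6034
A = e^10.6034 ≈ 40270 acres

40300 acres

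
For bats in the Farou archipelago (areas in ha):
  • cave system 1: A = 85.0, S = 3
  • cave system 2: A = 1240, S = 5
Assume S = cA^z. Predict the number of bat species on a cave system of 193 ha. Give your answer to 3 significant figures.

z = ln(5/3) / ln(1240/85) = 0.5108 / 2.6802 = 0.1906
c = 3 / 85^0.1906 = 3 / 2.332 = 1.286
S₃ = 1.286 × 193^0.1906 = 1.286 × 2.727 ≈ 3.508

3.51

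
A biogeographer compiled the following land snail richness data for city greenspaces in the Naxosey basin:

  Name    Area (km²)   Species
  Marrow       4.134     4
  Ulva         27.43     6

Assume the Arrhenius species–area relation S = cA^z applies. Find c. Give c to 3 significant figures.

2.95

z = ln(S₂/S₁) / ln(A₂/A₁) = ln(6/4) / ln(27.43/4.134) = 0.4055 / 1.8924 = 0.2143
c = S₁ / A₁^z = 4 / 4.134^0.2143 = 4 / 1.355 = 2.951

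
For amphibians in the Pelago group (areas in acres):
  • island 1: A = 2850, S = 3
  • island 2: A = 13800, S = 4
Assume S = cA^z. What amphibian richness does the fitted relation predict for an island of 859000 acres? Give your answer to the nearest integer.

z = ln(4/3) / ln(13800/2850) = 0.2877 / 1.5773 = 0.1824
c = 3 / 2850^0.1824 = 3 / 4.267 = 0.7031
S₃ = 0.7031 × 859000^0.1824 = 0.7031 × 12.09 ≈ 8.497

8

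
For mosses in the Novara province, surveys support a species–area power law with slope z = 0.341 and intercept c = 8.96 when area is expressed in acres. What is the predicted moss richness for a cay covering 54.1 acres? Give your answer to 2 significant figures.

S = 8.96 × 54.1^0.341
ln S = ln 8.96 + 0.341 × ln 54.1 = 2.1928 + 0.341 × 3.9908 = 3.5536
S = e^3.5536 ≈ 34.94

35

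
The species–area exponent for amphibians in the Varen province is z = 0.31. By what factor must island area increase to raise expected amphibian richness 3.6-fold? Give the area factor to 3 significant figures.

(A₂/A₁)^0.31 = 3.6, so A₂/A₁ = 3.6^(1/0.31) = 3.6^3.226
ln(A₂/A₁) = ln 3.6 / 0.31 = 1.2809 / 0.31 = 4.1320
A₂/A₁ = e^4.1320 ≈ 62.31

62.3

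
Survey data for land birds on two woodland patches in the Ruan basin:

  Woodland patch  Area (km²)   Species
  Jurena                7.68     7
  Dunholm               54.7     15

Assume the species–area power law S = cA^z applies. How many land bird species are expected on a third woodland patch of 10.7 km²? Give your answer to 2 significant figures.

z = ln(15/7) / ln(54.7/7.68) = 0.7621 / 1.9632 = 0.3882
c = 7 / 7.68^0.3882 = 7 / 2.206 = 3.172
S₃ = 3.172 × 10.7^0.3882 = 3.172 × 2.51 ≈ 7.962

8.0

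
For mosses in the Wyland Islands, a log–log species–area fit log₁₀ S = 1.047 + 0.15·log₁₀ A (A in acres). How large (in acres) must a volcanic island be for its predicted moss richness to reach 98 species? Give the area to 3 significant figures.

98 = 11.14 × A^0.15  ⇒  A^0.15 = 98/11.14 = 8.795
ln A = ln(8.795) / 0.15 = 2.1742 / 0.15 = 14.4944
A = e^14.4944 ≈ 1971698 acres

1970000 acres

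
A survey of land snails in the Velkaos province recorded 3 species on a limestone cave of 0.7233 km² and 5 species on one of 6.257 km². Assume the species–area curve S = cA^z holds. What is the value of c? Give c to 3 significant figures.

z = ln(S₂/S₁) / ln(A₂/A₁) = ln(5/3) / ln(6.257/0.7233) = 0.5108 / 2.1576 = 0.2368
c = S₁ / A₁^z = 3 / 0.7233^0.2368 = 3 / 0.9262 = 3.239

3.24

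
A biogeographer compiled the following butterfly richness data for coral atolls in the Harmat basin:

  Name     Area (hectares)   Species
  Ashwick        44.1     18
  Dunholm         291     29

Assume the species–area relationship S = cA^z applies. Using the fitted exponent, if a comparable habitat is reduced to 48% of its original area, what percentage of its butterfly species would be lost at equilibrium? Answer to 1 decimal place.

z = ln(29/18) / ln(291/44.1) = 0.4769 / 1.8869 = 0.2528
S_new/S_old = (A_new/A_old)^z = 0.48^0.2528 = exp(0.2528 × -0.7340) = 0.8307
Fraction lost = 1 − 0.8307 = 0.1693

16.9%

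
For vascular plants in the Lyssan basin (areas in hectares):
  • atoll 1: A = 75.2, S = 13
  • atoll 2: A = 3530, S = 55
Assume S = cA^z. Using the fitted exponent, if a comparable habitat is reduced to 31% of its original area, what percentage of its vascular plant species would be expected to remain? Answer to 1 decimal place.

64.5%

z = ln(55/13) / ln(3530/75.2) = 1.4424 / 3.8489 = 0.3748
S_new/S_old = (A_new/A_old)^z = 0.31^0.3748 = exp(0.3748 × -1.1712) = 0.6447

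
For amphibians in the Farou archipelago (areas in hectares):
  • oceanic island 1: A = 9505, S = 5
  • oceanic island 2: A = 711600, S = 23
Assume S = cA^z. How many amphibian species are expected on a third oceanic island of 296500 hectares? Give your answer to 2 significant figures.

17

z = ln(23/5) / ln(711600/9505) = 1.5261 / 4.3157 = 0.3536
c = 5 / 9505^0.3536 = 5 / 25.51 = 0.196
S₃ = 0.196 × 296500^0.3536 = 0.196 × 86.09 ≈ 16.88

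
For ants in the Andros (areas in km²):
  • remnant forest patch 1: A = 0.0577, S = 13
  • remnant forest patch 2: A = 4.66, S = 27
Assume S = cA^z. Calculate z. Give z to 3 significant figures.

0.166

Taking logs: ln S = ln c + z ln A, so z = (ln S₂ − ln S₁)/(ln A₂ − ln A₁).
z = ln(27/13) / ln(4.66/0.0577) = ln(2.077) / ln(80.76) = 0.7309 / 4.3915 = 0.1664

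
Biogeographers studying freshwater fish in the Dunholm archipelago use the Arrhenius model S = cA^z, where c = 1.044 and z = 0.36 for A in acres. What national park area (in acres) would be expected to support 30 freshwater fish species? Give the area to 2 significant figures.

11000 acres

30 = 1.044 × A^0.36  ⇒  A^0.36 = 30/1.044 = 28.74
ln A = ln(28.74) / 0.36 = 3.3581 / 0.36 = 9.3282
A = e^9.3282 ≈ 11250 acres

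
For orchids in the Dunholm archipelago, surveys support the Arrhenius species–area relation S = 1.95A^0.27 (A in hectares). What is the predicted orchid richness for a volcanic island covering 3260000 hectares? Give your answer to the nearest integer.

112

S = 1.95 × 3260000^0.27 = 1.95 × 57.35 ≈ 111.8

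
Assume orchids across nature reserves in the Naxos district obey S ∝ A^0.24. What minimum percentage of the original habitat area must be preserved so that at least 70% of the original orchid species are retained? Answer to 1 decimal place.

Need (A_new/A_old)^0.24 = 0.7, so A_new/A_old = 0.7^(1/0.24) = 0.7^4.167
ln(A_new/A_old) = ln 0.7 / 0.24 = -0.3567 / 0.24 = -1.4861
A_new/A_old = e^-1.4861 ≈ 0.2262

22.6%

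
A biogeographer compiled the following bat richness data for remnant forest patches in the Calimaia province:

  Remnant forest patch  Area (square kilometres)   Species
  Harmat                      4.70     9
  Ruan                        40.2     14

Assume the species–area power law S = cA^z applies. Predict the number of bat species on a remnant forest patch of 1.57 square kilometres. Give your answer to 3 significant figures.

z = ln(14/9) / ln(40.2/4.7) = 0.4418 / 2.1463 = 0.2059
c = 9 / 4.7^0.2059 = 9 / 1.375 = 6.545
S₃ = 6.545 × 1.57^0.2059 = 6.545 × 1.097 ≈ 7.181

7.18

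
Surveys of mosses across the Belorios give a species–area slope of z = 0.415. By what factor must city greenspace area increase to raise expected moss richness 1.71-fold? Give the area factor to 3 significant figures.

3.64

(A₂/A₁)^0.415 = 1.71, so A₂/A₁ = 1.71^(1/0.415) = 1.71^2.41
ln(A₂/A₁) = ln 1.71 / 0.415 = 0.5365 / 0.415 = 1.2928
A₂/A₁ = e^1.2928 ≈ 3.643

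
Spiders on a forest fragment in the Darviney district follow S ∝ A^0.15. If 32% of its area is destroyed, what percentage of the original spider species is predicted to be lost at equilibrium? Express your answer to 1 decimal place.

S_new/S_old = (A_new/A_old)^z = 0.68^0.15
= exp(0.15 × ln 0.68) = exp(0.15 × -0.3857) = exp(-0.0578) ≈ 0.9438
Fraction lost = 1 − 0.9438 = 0.05621

5.6%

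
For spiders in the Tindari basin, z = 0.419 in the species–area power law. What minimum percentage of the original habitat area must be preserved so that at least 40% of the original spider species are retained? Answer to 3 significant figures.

11.2%

Need (A_new/A_old)^0.419 = 0.4, so A_new/A_old = 0.4^(1/0.419) = 0.4^2.387
ln(A_new/A_old) = ln 0.4 / 0.419 = -0.9163 / 0.419 = -2.1869
A_new/A_old = e^-2.1869 ≈ 0.1123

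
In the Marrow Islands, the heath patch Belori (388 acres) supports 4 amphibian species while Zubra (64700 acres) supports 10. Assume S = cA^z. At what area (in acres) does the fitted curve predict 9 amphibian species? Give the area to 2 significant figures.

z = ln(10/4) / ln(64700/388) = 0.9163 / 5.1165 = 0.1791
c = 4 / 388^0.1791 = 4 / 2.908 = 1.375
A = (9/1.375)^(1/0.1791) ⇒ ln A = ln(6.543)/0.1791 = 10.4892
A = e^10.4892 ≈ 35925 acres

36000 acres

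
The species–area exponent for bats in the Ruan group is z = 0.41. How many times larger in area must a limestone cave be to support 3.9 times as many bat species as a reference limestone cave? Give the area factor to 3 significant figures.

27.6

(A₂/A₁)^0.41 = 3.9, so A₂/A₁ = 3.9^(1/0.41) = 3.9^2.439
ln(A₂/A₁) = ln 3.9 / 0.41 = 1.3610 / 0.41 = 3.3195
A₂/A₁ = e^3.3195 ≈ 27.65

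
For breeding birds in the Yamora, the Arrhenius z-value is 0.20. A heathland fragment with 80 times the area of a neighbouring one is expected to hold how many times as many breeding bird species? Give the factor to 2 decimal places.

2.40

S₂/S₁ = (A₂/A₁)^z = 80^0.2
ln(S₂/S₁) = 0.2 × ln 80 = 0.2 × 4.3820 = 0.8764
S₂/S₁ = e^0.8764 ≈ 2.402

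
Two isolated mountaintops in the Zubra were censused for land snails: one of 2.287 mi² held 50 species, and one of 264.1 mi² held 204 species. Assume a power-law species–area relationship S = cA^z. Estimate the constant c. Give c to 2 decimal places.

z = ln(S₂/S₁) / ln(A₂/A₁) = ln(204/50) / ln(264.1/2.287) = 1.4061 / 4.7491 = 0.2961
c = S₁ / A₁^z = 50 / 2.287^0.2961 = 50 / 1.278 = 39.14

39.14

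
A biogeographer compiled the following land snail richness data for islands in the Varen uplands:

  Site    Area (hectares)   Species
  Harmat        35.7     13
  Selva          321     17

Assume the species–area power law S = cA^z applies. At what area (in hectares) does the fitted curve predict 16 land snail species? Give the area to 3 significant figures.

195 hectares

z = ln(17/13) / ln(321/35.7) = 0.2683 / 2.1963 = 0.1221
c = 13 / 35.7^0.1221 = 13 / 1.548 = 8.4
A = (16/8.4)^(1/0.1221) ⇒ ln A = ln(1.905)/0.1221 = 5.2751
A = e^5.2751 ≈ 195.4 hectares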